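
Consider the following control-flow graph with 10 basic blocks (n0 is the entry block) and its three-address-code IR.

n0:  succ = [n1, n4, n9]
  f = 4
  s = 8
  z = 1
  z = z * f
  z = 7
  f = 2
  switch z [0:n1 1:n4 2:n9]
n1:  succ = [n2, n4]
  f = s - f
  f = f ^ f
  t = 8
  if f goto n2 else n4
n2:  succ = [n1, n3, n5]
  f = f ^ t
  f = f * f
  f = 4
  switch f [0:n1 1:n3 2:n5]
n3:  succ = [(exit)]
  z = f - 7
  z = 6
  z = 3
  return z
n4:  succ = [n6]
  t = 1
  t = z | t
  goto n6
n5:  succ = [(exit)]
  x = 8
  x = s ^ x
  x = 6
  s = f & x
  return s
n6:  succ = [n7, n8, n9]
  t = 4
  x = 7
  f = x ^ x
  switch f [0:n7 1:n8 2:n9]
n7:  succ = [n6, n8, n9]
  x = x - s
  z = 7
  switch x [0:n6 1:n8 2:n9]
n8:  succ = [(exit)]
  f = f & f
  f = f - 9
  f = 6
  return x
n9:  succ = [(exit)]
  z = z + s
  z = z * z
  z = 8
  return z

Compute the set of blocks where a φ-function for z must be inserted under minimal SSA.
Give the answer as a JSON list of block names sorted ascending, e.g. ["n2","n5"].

Answer: ["n6", "n8", "n9"]

Derivation:
idom tree: n1←n0 n2←n1 n3←n2 n4←n0 n5←n2 n6←n4 n7←n6 n8←n6 n9←n0
Dom at joins:
  n1: preds {n0,n2}: {n0} ∩ {n0,n1,n2} = {n0}; idom=n0
  n4: preds {n0,n1}: {n0} ∩ {n0,n1} = {n0}; idom=n0
  n6: preds {n4,n7}: {n0,n4} ∩ {n0,n4,n6,n7} = {n0,n4}; idom=n4
  n8: preds {n6,n7}: {n0,n4,n6} ∩ {n0,n4,n6,n7} = {n0,n4,n6}; idom=n6
  n9: preds {n0,n6,n7}: {n0} ∩ {n0,n4,n6} ∩ {n0,n4,n6,n7} = {n0}; idom=n0

DF walk-up:
  join n1 pred n0: · stop@n0
  join n1 pred n2: n2→n1 stop@n0
  join n4 pred n0: · stop@n0
  join n4 pred n1: n1 stop@n0
  join n6 pred n4: · stop@n4
  join n6 pred n7: n7→n6 stop@n4
  join n8 pred n6: · stop@n6
  join n8 pred n7: n7 stop@n6
  join n9 pred n0: · stop@n0
  join n9 pred n6: n6→n4 stop@n0
  join n9 pred n7: n7→n6→n4 stop@n0
  n0: DF=∅
  n1: DF={n1,n4}
  n2: DF={n1}
  n3: DF=∅
  n4: DF={n9}
  n5: DF=∅
  n6: DF={n6,n9}
  n7: DF={n6,n8,n9}
  n8: DF=∅
  n9: DF=∅

φ for z: defs {n0,n3,n7,n9}
  DF⁺ = {n6,n8,n9}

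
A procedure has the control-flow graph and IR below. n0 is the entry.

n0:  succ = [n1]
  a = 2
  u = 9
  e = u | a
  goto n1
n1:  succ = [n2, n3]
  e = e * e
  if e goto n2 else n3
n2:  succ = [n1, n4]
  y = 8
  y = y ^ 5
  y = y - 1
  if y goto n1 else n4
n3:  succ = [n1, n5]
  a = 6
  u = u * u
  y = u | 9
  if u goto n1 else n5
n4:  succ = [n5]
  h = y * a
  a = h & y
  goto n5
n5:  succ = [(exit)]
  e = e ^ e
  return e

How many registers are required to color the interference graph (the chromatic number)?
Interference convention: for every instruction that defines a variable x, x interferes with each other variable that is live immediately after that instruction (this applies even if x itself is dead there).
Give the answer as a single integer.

def/use:
  n0: {a,e,u} / ∅
  n1: {e} / {e}
  n2: {y} / ∅
  n3: {a,u,y} / {u}
  n4: {a,h} / {a,y}
  n5: {e} / {e}

Liveness:
  n0 li=∅ lo={a,e,u}
  n1 li={a,e,u} lo={a,e,u}
  n2 li={a,e,u} lo={a,e,u,y}
  n3 li={e,u} lo={a,e,u}
  n4 li={a,e,y} lo={e}
  n5 li={e} lo=∅

Conflict graph:
  a — {e,u,y}
  e — {a,h,u,y}
  h — {e,y}
  u — {a,e,y}
  y — {a,e,h,u}

Colouring:
  clique {a,e,u,y} ⇒ need ≥ 4
  4-colouring: r0={e}  r1={y}  r2={a,h}  r3={u}
  χ = 4

Answer: 4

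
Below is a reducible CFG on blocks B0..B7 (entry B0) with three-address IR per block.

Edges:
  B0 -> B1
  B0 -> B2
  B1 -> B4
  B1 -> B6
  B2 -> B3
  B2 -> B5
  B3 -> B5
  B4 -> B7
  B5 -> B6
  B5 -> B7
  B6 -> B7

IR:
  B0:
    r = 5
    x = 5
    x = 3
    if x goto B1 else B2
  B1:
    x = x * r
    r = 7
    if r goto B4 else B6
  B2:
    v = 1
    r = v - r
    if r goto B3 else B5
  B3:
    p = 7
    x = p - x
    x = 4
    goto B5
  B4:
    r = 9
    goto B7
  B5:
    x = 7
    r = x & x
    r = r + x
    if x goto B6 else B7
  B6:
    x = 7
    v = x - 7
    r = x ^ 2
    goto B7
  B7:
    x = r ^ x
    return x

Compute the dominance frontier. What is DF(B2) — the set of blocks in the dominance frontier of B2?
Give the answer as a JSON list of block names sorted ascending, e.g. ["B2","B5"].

idom tree: B1←B0 B2←B0 B3←B2 B4←B1 B5←B2 B6←B0 B7←B0
Dom at joins:
  B5: preds {B2,B3}: {B0,B2} ∩ {B0,B2,B3} = {B0,B2}; idom=B2
  B6: preds {B1,B5}: {B0,B1} ∩ {B0,B2,B5} = {B0}; idom=B0
  B7: preds {B4,B5,B6}: {B0,B1,B4} ∩ {B0,B2,B5} ∩ {B0,B6} = {B0}; idom=B0

DF walk-up:
  join B5 pred B2: · stop@B2
  join B5 pred B3: B3 stop@B2
  join B6 pred B1: B1 stop@B0
  join B6 pred B5: B5→B2 stop@B0
  join B7 pred B4: B4→B1 stop@B0
  join B7 pred B5: B5→B2 stop@B0
  join B7 pred B6: B6 stop@B0
  B0 → ∅
  B1 → {B6,B7}
  B2 → {B6,B7}
  B3 → {B5}
  B4 → {B7}
  B5 → {B6,B7}
  B6 → {B7}
  B7 → ∅

DF(B2) = ["B6", "B7"]

Answer: ["B6", "B7"]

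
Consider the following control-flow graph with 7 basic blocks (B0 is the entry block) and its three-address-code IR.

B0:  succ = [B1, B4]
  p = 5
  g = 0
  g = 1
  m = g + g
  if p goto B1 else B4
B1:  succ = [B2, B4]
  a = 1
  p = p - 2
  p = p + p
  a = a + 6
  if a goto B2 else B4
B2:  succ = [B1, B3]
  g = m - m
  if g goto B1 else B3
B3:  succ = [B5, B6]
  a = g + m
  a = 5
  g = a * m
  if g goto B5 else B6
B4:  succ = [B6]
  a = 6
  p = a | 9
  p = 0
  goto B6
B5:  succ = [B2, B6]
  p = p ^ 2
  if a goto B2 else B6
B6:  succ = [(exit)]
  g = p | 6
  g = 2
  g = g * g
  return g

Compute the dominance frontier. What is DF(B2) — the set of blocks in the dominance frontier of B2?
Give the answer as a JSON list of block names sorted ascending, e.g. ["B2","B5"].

Answer: ["B1", "B2", "B6"]

Analysis:
idom tree: B1←B0 B2←B1 B3←B2 B4←B0 B5←B3 B6←B0
Dom∩ at merges:
  B1: preds {B0,B2}: {B0} ∩ {B0,B1,B2} = {B0}; idom=B0
  B2: preds {B1,B5}: {B0,B1} ∩ {B0,B1,B2,B3,B5} = {B0,B1}; idom=B1
  B4: preds {B0,B1}: {B0} ∩ {B0,B1} = {B0}; idom=B0
  B6: preds {B3,B4,B5}: {B0,B1,B2,B3} ∩ {B0,B4} ∩ {B0,B1,B2,B3,B5} = {B0}; idom=B0

DF derivation:
  join B1 pred B0: · stop@B0
  join B1 pred B2: B2→B1 stop@B0
  join B2 pred B1: · stop@B1
  join B2 pred B5: B5→B3→B2 stop@B1
  join B4 pred B0: · stop@B0
  join B4 pred B1: B1 stop@B0
  join B6 pred B3: B3→B2→B1 stop@B0
  join B6 pred B4: B4 stop@B0
  join B6 pred B5: B5→B3→B2→B1 stop@B0
  DF(B0)=∅
  DF(B1)={B1,B4,B6}
  DF(B2)={B1,B2,B6}
  DF(B3)={B2,B6}
  DF(B4)={B6}
  DF(B5)={B2,B6}
  DF(B6)=∅

DF(B2) = ["B1", "B2", "B6"]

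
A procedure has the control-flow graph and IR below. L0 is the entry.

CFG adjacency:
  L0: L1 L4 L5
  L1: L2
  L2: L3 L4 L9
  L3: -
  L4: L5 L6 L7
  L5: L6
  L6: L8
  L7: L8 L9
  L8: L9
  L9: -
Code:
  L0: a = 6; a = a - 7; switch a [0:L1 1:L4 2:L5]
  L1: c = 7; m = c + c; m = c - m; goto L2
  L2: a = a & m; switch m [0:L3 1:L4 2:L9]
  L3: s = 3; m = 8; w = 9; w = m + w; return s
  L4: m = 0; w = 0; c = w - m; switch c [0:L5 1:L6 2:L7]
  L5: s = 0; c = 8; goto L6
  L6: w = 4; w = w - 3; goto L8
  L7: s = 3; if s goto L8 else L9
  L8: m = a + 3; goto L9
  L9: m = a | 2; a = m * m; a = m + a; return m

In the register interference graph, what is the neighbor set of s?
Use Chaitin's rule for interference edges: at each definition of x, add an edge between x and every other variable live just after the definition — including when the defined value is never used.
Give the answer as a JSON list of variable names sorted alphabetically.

Answer: ["a", "m", "w"]

Working:
Block summaries:
  L0: def={a} ue=∅
  L1: def={c,m} ue=∅
  L2: def={a} ue={a,m}
  L3: def={m,s,w} ue=∅
  L4: def={c,m,w} ue=∅
  L5: def={c,s} ue=∅
  L6: def={w} ue=∅
  L7: def={s} ue=∅
  L8: def={m} ue={a}
  L9: def={a,m} ue={a}

Liveness:
  L0: in=∅ out={a}
  L1: in={a} out={a,m}
  L2: in={a,m} out={a}
  L3: in=∅ out=∅
  L4: in={a} out={a}
  L5: in={a} out={a}
  L6: in={a} out={a}
  L7: in={a} out={a}
  L8: in={a} out={a}
  L9: in={a} out=∅

Interference:
  a: {c,m,s,w}
  c: {a,m}
  m: {a,c,s,w}
  s: {a,m,w}
  w: {a,m,s}

N(s) = ["a", "m", "w"]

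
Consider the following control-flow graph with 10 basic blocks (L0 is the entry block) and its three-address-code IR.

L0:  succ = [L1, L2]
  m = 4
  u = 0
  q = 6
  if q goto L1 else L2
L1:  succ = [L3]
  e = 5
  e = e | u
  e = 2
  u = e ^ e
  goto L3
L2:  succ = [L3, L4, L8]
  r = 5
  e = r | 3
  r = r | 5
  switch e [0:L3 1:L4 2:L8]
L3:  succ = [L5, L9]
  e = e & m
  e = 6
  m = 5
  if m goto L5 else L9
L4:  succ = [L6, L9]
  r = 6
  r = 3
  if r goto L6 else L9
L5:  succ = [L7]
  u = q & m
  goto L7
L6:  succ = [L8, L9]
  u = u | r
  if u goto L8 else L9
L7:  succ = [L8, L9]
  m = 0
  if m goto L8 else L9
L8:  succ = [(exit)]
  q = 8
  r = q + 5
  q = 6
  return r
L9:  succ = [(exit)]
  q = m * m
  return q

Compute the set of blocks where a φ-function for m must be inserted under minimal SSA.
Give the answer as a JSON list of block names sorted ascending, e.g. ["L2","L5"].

idom tree: L1←L0 L2←L0 L3←L0 L4←L2 L5←L3 L6←L4 L7←L5 L8←L0 L9←L0
Dom at joins:
  L3: preds {L1,L2}: {L0,L1} ∩ {L0,L2} = {L0}; idom=L0
  L8: preds {L2,L6,L7}: {L0,L2} ∩ {L0,L2,L4,L6} ∩ {L0,L3,L5,L7} = {L0}; idom=L0
  L9: preds {L3,L4,L6,L7}: {L0,L3} ∩ {L0,L2,L4} ∩ {L0,L2,L4,L6} ∩ {L0,L3,L5,L7} = {L0}; idom=L0

DF walk-up:
  join L3 pred L1: L1 stop@L0
  join L3 pred L2: L2 stop@L0
  join L8 pred L2: L2 stop@L0
  join L8 pred L6: L6→L4→L2 stop@L0
  join L8 pred L7: L7→L5→L3 stop@L0
  join L9 pred L3: L3 stop@L0
  join L9 pred L4: L4→L2 stop@L0
  join L9 pred L6: L6→L4→L2 stop@L0
  join L9 pred L7: L7→L5→L3 stop@L0
  L0 → ∅
  L1 → {L3}
  L2 → {L3,L8,L9}
  L3 → {L8,L9}
  L4 → {L8,L9}
  L5 → {L8,L9}
  L6 → {L8,L9}
  L7 → {L8,L9}
  L8 → ∅
  L9 → ∅

φ for m: defs {L0,L3,L7}
  DF⁺ = {L8,L9}

Answer: ["L8", "L9"]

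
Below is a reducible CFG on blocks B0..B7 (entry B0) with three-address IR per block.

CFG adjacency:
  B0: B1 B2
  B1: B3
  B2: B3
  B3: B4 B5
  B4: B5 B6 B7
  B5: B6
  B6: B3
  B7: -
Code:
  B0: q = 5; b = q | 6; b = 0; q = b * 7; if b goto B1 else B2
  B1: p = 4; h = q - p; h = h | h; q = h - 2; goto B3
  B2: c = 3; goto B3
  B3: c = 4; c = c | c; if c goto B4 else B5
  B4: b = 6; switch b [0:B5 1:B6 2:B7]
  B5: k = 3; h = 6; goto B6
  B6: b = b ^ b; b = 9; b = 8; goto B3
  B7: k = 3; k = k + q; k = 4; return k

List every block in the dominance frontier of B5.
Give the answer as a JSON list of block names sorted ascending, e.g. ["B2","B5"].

Answer: ["B6"]

Working:
idom tree: B1←B0 B2←B0 B3←B0 B4←B3 B5←B3 B6←B3 B7←B4
Dom at joins:
  B3: preds {B1,B2,B6}: {B0,B1} ∩ {B0,B2} ∩ {B0,B3,B6} = {B0}; idom=B0
  B5: preds {B3,B4}: {B0,B3} ∩ {B0,B3,B4} = {B0,B3}; idom=B3
  B6: preds {B4,B5}: {B0,B3,B4} ∩ {B0,B3,B5} = {B0,B3}; idom=B3

DF derivation:
  join B3 pred B1: B1 stop@B0
  join B3 pred B2: B2 stop@B0
  join B3 pred B6: B6→B3 stop@B0
  join B5 pred B3: · stop@B3
  join B5 pred B4: B4 stop@B3
  join B6 pred B4: B4 stop@B3
  join B6 pred B5: B5 stop@B3
  B0 → ∅
  B1 → {B3}
  B2 → {B3}
  B3 → {B3}
  B4 → {B5,B6}
  B5 → {B6}
  B6 → {B3}
  B7 → ∅

DF(B5) = ["B6"]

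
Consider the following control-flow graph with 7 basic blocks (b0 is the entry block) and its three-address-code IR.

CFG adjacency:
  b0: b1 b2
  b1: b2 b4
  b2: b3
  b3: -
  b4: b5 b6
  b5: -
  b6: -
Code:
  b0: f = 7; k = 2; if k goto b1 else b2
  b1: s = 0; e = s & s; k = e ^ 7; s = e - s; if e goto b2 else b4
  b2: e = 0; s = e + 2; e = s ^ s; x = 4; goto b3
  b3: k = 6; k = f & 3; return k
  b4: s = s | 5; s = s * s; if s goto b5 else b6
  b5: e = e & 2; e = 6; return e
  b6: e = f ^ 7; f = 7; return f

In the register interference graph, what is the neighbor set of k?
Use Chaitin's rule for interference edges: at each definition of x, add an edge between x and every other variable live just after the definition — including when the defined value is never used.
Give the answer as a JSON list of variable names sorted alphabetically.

Block summaries:
  b0: {f,k} / ∅
  b1: {e,k,s} / ∅
  b2: {e,s,x} / ∅
  b3: {k} / {f}
  b4: {s} / {s}
  b5: {e} / {e}
  b6: {e,f} / {f}

Backward fixpoint:
  b0: in=∅ out={f}
  b1: in={f} out={e,f,s}
  b2: in={f} out={f}
  b3: in={f} out=∅
  b4: in={e,f,s} out={e,f}
  b5: in={e} out=∅
  b6: in={f} out=∅

Interference:
  e — {f,k,s}
  f — {e,k,s,x}
  k — {e,f,s}
  s — {e,f,k}
  x — {f}

N(k) = ["e", "f", "s"]

Answer: ["e", "f", "s"]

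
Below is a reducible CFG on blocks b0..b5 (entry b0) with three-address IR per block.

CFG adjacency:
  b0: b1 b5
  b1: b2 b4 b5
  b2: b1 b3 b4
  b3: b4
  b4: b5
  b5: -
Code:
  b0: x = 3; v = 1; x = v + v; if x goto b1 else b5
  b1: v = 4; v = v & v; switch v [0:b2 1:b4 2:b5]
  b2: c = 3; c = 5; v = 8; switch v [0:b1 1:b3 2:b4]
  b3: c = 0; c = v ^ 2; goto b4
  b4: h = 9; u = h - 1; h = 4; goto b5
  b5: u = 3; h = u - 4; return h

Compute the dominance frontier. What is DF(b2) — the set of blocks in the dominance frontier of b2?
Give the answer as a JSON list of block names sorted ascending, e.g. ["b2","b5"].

Answer: ["b1", "b4"]

Working:
idom tree: b1←b0 b2←b1 b3←b2 b4←b1 b5←b0
Dom at joins:
  b1: preds {b0,b2}: {b0} ∩ {b0,b1,b2} = {b0}; idom=b0
  b4: preds {b1,b2,b3}: {b0,b1} ∩ {b0,b1,b2} ∩ {b0,b1,b2,b3} = {b0,b1}; idom=b1
  b5: preds {b0,b1,b4}: {b0} ∩ {b0,b1} ∩ {b0,b1,b4} = {b0}; idom=b0

DF walk-up:
  b1←b0: walk · to b0
  b1←b2: walk b2→b1 to b0
  b4←b1: walk · to b1
  b4←b2: walk b2 to b1
  b4←b3: walk b3→b2 to b1
  b5←b0: walk · to b0
  b5←b1: walk b1 to b0
  b5←b4: walk b4→b1 to b0
  b0: DF=∅
  b1: DF={b1,b5}
  b2: DF={b1,b4}
  b3: DF={b4}
  b4: DF={b5}
  b5: DF=∅

DF(b2) = ["b1", "b4"]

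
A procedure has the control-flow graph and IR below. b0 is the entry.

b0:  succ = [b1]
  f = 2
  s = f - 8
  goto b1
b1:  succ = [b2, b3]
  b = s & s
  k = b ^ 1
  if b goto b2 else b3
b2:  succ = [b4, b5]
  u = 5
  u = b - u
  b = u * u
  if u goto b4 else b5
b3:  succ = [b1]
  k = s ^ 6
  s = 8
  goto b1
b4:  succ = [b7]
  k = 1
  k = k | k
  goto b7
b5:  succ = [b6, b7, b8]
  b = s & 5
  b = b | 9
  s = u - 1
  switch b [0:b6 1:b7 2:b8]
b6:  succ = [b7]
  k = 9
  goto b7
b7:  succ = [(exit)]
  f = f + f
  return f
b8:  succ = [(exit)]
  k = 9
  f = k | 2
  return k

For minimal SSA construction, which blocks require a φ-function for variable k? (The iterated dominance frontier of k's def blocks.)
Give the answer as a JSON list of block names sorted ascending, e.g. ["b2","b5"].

Answer: ["b1", "b7"]

Derivation:
idom tree: b1←b0 b2←b1 b3←b1 b4←b2 b5←b2 b6←b5 b7←b2 b8←b5
Dom at joins:
  b1: preds {b0,b3}: {b0} ∩ {b0,b1,b3} = {b0}; idom=b0
  b7: preds {b4,b5,b6}: {b0,b1,b2,b4} ∩ {b0,b1,b2,b5} ∩ {b0,b1,b2,b5,b6} = {b0,b1,b2}; idom=b2

Frontier:
  b1←b0: walk · to b0
  b1←b3: walk b3→b1 to b0
  b7←b4: walk b4 to b2
  b7←b5: walk b5 to b2
  b7←b6: walk b6→b5 to b2
  b0: DF=∅
  b1: DF={b1}
  b2: DF=∅
  b3: DF={b1}
  b4: DF={b7}
  b5: DF={b7}
  b6: DF={b7}
  b7: DF=∅
  b8: DF=∅

φ for k: defs {b1,b3,b4,b6,b8}
  DF⁺ = {b1,b7}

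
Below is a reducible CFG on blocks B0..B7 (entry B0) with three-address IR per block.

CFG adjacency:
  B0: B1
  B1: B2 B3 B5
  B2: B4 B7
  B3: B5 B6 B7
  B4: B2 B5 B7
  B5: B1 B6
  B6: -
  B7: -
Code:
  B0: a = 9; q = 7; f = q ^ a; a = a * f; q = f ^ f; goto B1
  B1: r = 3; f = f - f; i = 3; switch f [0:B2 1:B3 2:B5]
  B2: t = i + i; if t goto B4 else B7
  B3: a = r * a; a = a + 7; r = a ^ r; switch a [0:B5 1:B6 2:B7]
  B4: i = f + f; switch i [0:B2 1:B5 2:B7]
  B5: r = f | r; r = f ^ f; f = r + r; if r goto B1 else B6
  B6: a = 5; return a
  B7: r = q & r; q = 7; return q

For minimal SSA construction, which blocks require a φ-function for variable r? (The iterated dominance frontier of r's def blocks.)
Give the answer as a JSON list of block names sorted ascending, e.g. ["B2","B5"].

idom tree: B1←B0 B2←B1 B3←B1 B4←B2 B5←B1 B6←B1 B7←B1
Join-block Dom:
  B1: preds {B0,B5}: {B0} ∩ {B0,B1,B5} = {B0}; idom=B0
  B2: preds {B1,B4}: {B0,B1} ∩ {B0,B1,B2,B4} = {B0,B1}; idom=B1
  B5: preds {B1,B3,B4}: {B0,B1} ∩ {B0,B1,B3} ∩ {B0,B1,B2,B4} = {B0,B1}; idom=B1
  B6: preds {B3,B5}: {B0,B1,B3} ∩ {B0,B1,B5} = {B0,B1}; idom=B1
  B7: preds {B2,B3,B4}: {B0,B1,B2} ∩ {B0,B1,B3} ∩ {B0,B1,B2,B4} = {B0,B1}; idom=B1

Frontier:
  join B1 pred B0: · stop@B0
  join B1 pred B5: B5→B1 stop@B0
  join B2 pred B1: · stop@B1
  join B2 pred B4: B4→B2 stop@B1
  join B5 pred B1: · stop@B1
  join B5 pred B3: B3 stop@B1
  join B5 pred B4: B4→B2 stop@B1
  join B6 pred B3: B3 stop@B1
  join B6 pred B5: B5 stop@B1
  join B7 pred B2: B2 stop@B1
  join B7 pred B3: B3 stop@B1
  join B7 pred B4: B4→B2 stop@B1
  B0: DF=∅
  B1: DF={B1}
  B2: DF={B2,B5,B7}
  B3: DF={B5,B6,B7}
  B4: DF={B2,B5,B7}
  B5: DF={B1,B6}
  B6: DF=∅
  B7: DF=∅

φ for r: defs {B1,B3,B5,B7}
  DF⁺ = {B1,B5,B6,B7}

Answer: ["B1", "B5", "B6", "B7"]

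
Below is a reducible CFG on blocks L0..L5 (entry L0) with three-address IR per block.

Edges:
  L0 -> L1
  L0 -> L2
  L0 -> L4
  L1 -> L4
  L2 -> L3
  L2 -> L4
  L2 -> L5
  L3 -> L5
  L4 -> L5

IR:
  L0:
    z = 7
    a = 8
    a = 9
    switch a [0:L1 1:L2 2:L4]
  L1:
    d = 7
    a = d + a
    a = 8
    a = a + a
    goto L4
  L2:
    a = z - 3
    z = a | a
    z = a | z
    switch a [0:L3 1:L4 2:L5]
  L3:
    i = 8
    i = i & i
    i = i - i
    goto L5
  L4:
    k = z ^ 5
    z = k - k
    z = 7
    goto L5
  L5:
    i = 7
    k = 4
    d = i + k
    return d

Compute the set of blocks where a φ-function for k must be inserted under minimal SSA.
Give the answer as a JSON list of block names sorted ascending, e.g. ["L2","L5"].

Answer: ["L5"]

Derivation:
idom tree: L1←L0 L2←L0 L3←L2 L4←L0 L5←L0
Dom∩ at merges:
  L4: preds {L0,L1,L2}: {L0} ∩ {L0,L1} ∩ {L0,L2} = {L0}; idom=L0
  L5: preds {L2,L3,L4}: {L0,L2} ∩ {L0,L2,L3} ∩ {L0,L4} = {L0}; idom=L0

DF walk-up:
  L4←L0: walk · to L0
  L4←L1: walk L1 to L0
  L4←L2: walk L2 to L0
  L5←L2: walk L2 to L0
  L5←L3: walk L3→L2 to L0
  L5←L4: walk L4 to L0
  L0: DF=∅
  L1: DF={L4}
  L2: DF={L4,L5}
  L3: DF={L5}
  L4: DF={L5}
  L5: DF=∅

φ for k: defs {L4,L5}
  DF⁺ = {L5}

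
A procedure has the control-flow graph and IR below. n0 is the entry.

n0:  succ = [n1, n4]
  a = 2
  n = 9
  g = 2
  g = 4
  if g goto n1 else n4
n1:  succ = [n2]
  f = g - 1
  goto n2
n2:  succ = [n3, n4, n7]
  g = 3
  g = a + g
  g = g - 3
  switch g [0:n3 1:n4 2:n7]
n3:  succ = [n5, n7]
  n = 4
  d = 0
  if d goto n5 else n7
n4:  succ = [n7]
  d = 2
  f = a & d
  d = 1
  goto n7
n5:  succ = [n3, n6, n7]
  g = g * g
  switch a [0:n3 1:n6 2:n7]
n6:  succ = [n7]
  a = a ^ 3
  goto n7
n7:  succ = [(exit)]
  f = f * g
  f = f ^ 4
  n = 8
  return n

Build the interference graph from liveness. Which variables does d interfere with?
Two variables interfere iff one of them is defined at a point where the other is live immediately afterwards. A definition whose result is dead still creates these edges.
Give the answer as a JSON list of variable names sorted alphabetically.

Block summaries:
  n0: def={a,g,n} ue=∅
  n1: def={f} ue={g}
  n2: def={g} ue={a}
  n3: def={d,n} ue=∅
  n4: def={d,f} ue={a}
  n5: def={g} ue={a,g}
  n6: def={a} ue={a}
  n7: def={f,n} ue={f,g}

Backward fixpoint:
  n0 li=∅ lo={a,g}
  n1 li={a,g} lo={a,f}
  n2 li={a,f} lo={a,f,g}
  n3 li={a,f,g} lo={a,f,g}
  n4 li={a,g} lo={f,g}
  n5 li={a,f,g} lo={a,f,g}
  n6 li={a,f,g} lo={f,g}
  n7 li={f,g} lo=∅

Conflict graph:
  a↔{d,f,g,n}
  d↔{a,f,g}
  f↔{a,d,g,n}
  g↔{a,d,f,n}
  n↔{a,f,g}

N(d) = ["a", "f", "g"]

Answer: ["a", "f", "g"]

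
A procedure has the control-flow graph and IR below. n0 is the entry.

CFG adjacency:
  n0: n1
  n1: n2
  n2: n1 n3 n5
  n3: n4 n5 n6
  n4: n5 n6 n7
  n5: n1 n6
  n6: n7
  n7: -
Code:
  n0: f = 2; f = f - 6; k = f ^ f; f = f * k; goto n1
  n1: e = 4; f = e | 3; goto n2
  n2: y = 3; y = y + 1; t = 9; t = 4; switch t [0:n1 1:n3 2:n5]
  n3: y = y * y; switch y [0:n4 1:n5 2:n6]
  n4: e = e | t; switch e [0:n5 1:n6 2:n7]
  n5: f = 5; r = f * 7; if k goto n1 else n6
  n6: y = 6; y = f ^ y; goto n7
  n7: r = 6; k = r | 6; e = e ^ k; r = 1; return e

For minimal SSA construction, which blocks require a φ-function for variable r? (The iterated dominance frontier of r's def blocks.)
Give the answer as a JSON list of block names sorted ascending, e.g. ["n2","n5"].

Answer: ["n1", "n6", "n7"]

Derivation:
idom tree: n1←n0 n2←n1 n3←n2 n4←n3 n5←n2 n6←n2 n7←n2
Join-block Dom:
  n1: preds {n0,n2,n5}: {n0} ∩ {n0,n1,n2} ∩ {n0,n1,n2,n5} = {n0}; idom=n0
  n5: preds {n2,n3,n4}: {n0,n1,n2} ∩ {n0,n1,n2,n3} ∩ {n0,n1,n2,n3,n4} = {n0,n1,n2}; idom=n2
  n6: preds {n3,n4,n5}: {n0,n1,n2,n3} ∩ {n0,n1,n2,n3,n4} ∩ {n0,n1,n2,n5} = {n0,n1,n2}; idom=n2
  n7: preds {n4,n6}: {n0,n1,n2,n3,n4} ∩ {n0,n1,n2,n6} = {n0,n1,n2}; idom=n2

Frontier:
  n1←n0: walk · to n0
  n1←n2: walk n2→n1 to n0
  n1←n5: walk n5→n2→n1 to n0
  n5←n2: walk · to n2
  n5←n3: walk n3 to n2
  n5←n4: walk n4→n3 to n2
  n6←n3: walk n3 to n2
  n6←n4: walk n4→n3 to n2
  n6←n5: walk n5 to n2
  n7←n4: walk n4→n3 to n2
  n7←n6: walk n6 to n2
  DF(n0)=∅
  DF(n1)={n1}
  DF(n2)={n1}
  DF(n3)={n5,n6,n7}
  DF(n4)={n5,n6,n7}
  DF(n5)={n1,n6}
  DF(n6)={n7}
  DF(n7)=∅

φ for r: defs {n5,n7}
  DF⁺ = {n1,n6,n7}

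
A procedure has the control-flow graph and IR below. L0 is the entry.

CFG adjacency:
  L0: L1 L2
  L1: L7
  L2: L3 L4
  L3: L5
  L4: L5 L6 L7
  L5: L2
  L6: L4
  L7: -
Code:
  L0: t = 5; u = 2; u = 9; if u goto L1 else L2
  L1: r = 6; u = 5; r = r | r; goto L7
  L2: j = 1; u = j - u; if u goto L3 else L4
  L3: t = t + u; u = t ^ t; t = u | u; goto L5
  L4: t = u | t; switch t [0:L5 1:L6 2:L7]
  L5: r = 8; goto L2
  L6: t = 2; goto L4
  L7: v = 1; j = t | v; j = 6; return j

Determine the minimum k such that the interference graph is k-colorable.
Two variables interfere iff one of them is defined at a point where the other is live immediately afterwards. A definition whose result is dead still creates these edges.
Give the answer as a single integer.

Per-block:
  L0 def {t,u} use ∅
  L1 def {r,u} use ∅
  L2 def {j,u} use {u}
  L3 def {t,u} use {t,u}
  L4 def {t} use {t,u}
  L5 def {r} use ∅
  L6 def {t} use ∅
  L7 def {j,v} use {t}

Live sets:
  L0: in=∅ out={t,u}
  L1: in={t} out={t}
  L2: in={t,u} out={t,u}
  L3: in={t,u} out={t,u}
  L4: in={t,u} out={t,u}
  L5: in={t,u} out={t,u}
  L6: in={u} out={t,u}
  L7: in={t} out=∅

Interfere edges:
  j↔{t,u}
  r↔{t,u}
  t↔{j,r,u,v}
  u↔{j,r,t}
  v↔{t}

Registers:
  lower bound: {j,t,u} mutually conflict ⇒ χ ≥ 3
  assign j→c2 r→c2 t→c0 u→c1 v→c1 — no edge inside a register ⇒ χ ≤ 3
  χ = 3

Answer: 3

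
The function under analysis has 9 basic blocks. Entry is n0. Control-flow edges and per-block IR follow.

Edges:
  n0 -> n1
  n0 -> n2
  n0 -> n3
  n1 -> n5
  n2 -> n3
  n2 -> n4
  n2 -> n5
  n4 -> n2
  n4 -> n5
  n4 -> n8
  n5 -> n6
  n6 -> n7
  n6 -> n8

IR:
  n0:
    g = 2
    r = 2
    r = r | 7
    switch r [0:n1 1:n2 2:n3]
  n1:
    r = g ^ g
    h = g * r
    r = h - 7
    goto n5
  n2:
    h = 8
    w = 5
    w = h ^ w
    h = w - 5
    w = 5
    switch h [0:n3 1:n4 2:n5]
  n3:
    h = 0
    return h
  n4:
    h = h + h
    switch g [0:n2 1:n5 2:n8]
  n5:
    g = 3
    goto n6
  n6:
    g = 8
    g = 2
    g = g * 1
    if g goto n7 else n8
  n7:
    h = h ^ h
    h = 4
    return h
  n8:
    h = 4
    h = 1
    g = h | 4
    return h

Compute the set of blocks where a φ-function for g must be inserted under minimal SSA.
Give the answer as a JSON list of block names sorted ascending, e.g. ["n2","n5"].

idom tree: n1←n0 n2←n0 n3←n0 n4←n2 n5←n0 n6←n5 n7←n6 n8←n0
Dom∩ at merges:
  n2: preds {n0,n4}: {n0} ∩ {n0,n2,n4} = {n0}; idom=n0
  n3: preds {n0,n2}: {n0} ∩ {n0,n2} = {n0}; idom=n0
  n5: preds {n1,n2,n4}: {n0,n1} ∩ {n0,n2} ∩ {n0,n2,n4} = {n0}; idom=n0
  n8: preds {n4,n6}: {n0,n2,n4} ∩ {n0,n5,n6} = {n0}; idom=n0

Frontier:
  n2←n0: walk · to n0
  n2←n4: walk n4→n2 to n0
  n3←n0: walk · to n0
  n3←n2: walk n2 to n0
  n5←n1: walk n1 to n0
  n5←n2: walk n2 to n0
  n5←n4: walk n4→n2 to n0
  n8←n4: walk n4→n2 to n0
  n8←n6: walk n6→n5 to n0
  n0 → ∅
  n1 → {n5}
  n2 → {n2,n3,n5,n8}
  n3 → ∅
  n4 → {n2,n5,n8}
  n5 → {n8}
  n6 → {n8}
  n7 → ∅
  n8 → ∅

φ for g: defs {n0,n5,n6,n8}
  DF⁺ = {n8}

Answer: ["n8"]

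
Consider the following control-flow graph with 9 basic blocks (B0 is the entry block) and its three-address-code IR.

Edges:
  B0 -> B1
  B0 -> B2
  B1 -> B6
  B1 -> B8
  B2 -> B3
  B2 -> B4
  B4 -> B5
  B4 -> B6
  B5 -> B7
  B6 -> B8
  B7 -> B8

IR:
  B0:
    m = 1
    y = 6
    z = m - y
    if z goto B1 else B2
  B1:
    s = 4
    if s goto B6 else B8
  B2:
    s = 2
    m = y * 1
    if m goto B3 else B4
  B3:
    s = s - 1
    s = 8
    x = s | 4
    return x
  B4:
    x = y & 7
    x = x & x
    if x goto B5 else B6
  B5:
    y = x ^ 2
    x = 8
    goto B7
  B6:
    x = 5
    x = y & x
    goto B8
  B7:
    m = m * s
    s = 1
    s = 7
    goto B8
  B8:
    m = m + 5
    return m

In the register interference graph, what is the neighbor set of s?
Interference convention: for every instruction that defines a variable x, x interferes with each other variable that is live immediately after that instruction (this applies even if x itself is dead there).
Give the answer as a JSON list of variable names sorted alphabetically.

Answer: ["m", "x", "y"]

Analysis:
Per-block:
  B0 def {m,y,z} use ∅
  B1 def {s} use ∅
  B2 def {m,s} use {y}
  B3 def {s,x} use {s}
  B4 def {x} use {y}
  B5 def {x,y} use {x}
  B6 def {x} use {y}
  B7 def {m,s} use {m,s}
  B8 def {m} use {m}

Liveness:
  live B0: ∅→{m,y}
  live B1: {m,y}→{m,y}
  live B2: {y}→{m,s,y}
  live B3: {s}→∅
  live B4: {m,s,y}→{m,s,x,y}
  live B5: {m,s,x}→{m,s}
  live B6: {m,y}→{m}
  live B7: {m,s}→{m}
  live B8: {m}→∅

Conflict graph:
  m: {s,x,y,z}
  s: {m,x,y}
  x: {m,s,y}
  y: {m,s,x,z}
  z: {m,y}

N(s) = ["m", "x", "y"]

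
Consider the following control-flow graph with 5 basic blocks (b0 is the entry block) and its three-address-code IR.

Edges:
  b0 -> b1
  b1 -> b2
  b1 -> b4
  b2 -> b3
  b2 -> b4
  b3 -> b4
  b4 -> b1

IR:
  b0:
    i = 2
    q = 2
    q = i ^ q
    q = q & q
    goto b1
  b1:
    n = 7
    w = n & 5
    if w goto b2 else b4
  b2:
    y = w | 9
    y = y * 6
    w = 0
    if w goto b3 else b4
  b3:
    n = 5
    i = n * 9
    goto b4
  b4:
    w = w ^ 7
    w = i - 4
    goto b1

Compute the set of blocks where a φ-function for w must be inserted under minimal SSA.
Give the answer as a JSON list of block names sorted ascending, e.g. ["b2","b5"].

Answer: ["b1", "b4"]

Analysis:
idom tree: b1←b0 b2←b1 b3←b2 b4←b1
Join-block Dom:
  b1: preds {b0,b4}: {b0} ∩ {b0,b1,b4} = {b0}; idom=b0
  b4: preds {b1,b2,b3}: {b0,b1} ∩ {b0,b1,b2} ∩ {b0,b1,b2,b3} = {b0,b1}; idom=b1

DF derivation:
  b1←b0: walk · to b0
  b1←b4: walk b4→b1 to b0
  b4←b1: walk · to b1
  b4←b2: walk b2 to b1
  b4←b3: walk b3→b2 to b1
  b0: DF=∅
  b1: DF={b1}
  b2: DF={b4}
  b3: DF={b4}
  b4: DF={b1}

φ for w: defs {b1,b2,b4}
  DF⁺ = {b1,b4}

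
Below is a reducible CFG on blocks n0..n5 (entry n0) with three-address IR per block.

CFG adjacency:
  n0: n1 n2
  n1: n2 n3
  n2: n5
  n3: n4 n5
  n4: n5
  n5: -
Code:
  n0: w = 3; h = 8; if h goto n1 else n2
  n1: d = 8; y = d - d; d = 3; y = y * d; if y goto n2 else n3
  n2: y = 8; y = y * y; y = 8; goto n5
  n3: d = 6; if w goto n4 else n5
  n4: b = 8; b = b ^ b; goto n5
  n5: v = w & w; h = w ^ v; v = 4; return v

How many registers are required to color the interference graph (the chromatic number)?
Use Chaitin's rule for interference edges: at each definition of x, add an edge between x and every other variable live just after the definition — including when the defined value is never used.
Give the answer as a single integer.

def/use:
  n0: def={h,w} ue=∅
  n1: def={d,y} ue=∅
  n2: def={y} ue=∅
  n3: def={d} ue={w}
  n4: def={b} ue=∅
  n5: def={h,v} ue={w}

Live sets:
  n0: in=∅ out={w}
  n1: in={w} out={w}
  n2: in={w} out={w}
  n3: in={w} out={w}
  n4: in={w} out={w}
  n5: in={w} out=∅

Interference:
  b — {w}
  d — {w,y}
  h — {w}
  v — {w}
  w — {b,d,h,v,y}
  y — {d,w}

Registers:
  clique {d,w,y} ⇒ need ≥ 3
  assign b→c1 d→c1 h→c1 v→c1 w→c0 y→c2 — no edge inside a register ⇒ χ ≤ 3
  χ = 3

Answer: 3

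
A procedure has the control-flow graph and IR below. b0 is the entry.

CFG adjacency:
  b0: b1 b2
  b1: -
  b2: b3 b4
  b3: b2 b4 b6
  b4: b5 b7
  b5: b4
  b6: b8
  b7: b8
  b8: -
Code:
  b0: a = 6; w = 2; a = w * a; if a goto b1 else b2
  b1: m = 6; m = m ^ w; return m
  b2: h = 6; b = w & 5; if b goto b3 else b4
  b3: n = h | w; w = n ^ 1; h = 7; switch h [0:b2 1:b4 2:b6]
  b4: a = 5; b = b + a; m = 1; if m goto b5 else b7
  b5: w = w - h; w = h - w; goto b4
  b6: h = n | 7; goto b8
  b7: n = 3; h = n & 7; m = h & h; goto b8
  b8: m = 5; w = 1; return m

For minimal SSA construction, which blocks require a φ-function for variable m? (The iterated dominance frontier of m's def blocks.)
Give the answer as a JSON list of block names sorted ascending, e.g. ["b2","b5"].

idom tree: b1←b0 b2←b0 b3←b2 b4←b2 b5←b4 b6←b3 b7←b4 b8←b2
Dom at joins:
  b2: preds {b0,b3}: {b0} ∩ {b0,b2,b3} = {b0}; idom=b0
  b4: preds {b2,b3,b5}: {b0,b2} ∩ {b0,b2,b3} ∩ {b0,b2,b4,b5} = {b0,b2}; idom=b2
  b8: preds {b6,b7}: {b0,b2,b3,b6} ∩ {b0,b2,b4,b7} = {b0,b2}; idom=b2

DF derivation:
  b2←b0: walk · to b0
  b2←b3: walk b3→b2 to b0
  b4←b2: walk · to b2
  b4←b3: walk b3 to b2
  b4←b5: walk b5→b4 to b2
  b8←b6: walk b6→b3 to b2
  b8←b7: walk b7→b4 to b2
  b0: DF=∅
  b1: DF=∅
  b2: DF={b2}
  b3: DF={b2,b4,b8}
  b4: DF={b4,b8}
  b5: DF={b4}
  b6: DF={b8}
  b7: DF={b8}
  b8: DF=∅

φ for m: defs {b1,b4,b7,b8}
  DF⁺ = {b4,b8}

Answer: ["b4", "b8"]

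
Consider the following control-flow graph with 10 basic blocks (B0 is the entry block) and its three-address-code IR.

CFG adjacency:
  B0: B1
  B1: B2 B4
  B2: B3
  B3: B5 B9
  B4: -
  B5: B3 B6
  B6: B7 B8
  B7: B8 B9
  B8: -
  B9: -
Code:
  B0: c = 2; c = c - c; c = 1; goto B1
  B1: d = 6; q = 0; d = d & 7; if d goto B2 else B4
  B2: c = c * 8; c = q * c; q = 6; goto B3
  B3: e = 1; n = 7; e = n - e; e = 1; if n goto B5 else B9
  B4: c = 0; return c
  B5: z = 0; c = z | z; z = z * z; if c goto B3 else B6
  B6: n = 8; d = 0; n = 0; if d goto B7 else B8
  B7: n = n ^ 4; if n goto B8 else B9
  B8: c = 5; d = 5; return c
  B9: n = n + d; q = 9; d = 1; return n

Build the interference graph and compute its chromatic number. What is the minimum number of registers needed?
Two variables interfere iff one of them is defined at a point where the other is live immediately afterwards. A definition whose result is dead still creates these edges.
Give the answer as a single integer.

Per-block:
  B0: def={c} ue=∅
  B1: def={d,q} ue=∅
  B2: def={c,q} ue={c,q}
  B3: def={e,n} ue=∅
  B4: def={c} ue=∅
  B5: def={c,z} ue=∅
  B6: def={d,n} ue=∅
  B7: def={n} ue={n}
  B8: def={c,d} ue=∅
  B9: def={d,n,q} ue={d,n}

Live sets:
  live B0: ∅→{c}
  live B1: {c}→{c,d,q}
  live B2: {c,d,q}→{d}
  live B3: {d}→{d,n}
  live B4: ∅→∅
  live B5: {d}→{d}
  live B6: ∅→{d,n}
  live B7: {d,n}→{d,n}
  live B8: ∅→∅
  live B9: {d,n}→∅

Interference:
  c↔{d,q,z}
  d↔{c,e,n,q,z}
  e↔{d,n}
  n↔{d,e,q}
  q↔{c,d,n}
  z↔{c,d}

Registers:
  {c,d,q} pairwise interfere (3-clique) ⇒ χ ≥ 3
  assign c→R1 d→R0 e→R2 n→R1 q→R2 z→R2 — no edge inside a register ⇒ χ ≤ 3
  χ = 3

Answer: 3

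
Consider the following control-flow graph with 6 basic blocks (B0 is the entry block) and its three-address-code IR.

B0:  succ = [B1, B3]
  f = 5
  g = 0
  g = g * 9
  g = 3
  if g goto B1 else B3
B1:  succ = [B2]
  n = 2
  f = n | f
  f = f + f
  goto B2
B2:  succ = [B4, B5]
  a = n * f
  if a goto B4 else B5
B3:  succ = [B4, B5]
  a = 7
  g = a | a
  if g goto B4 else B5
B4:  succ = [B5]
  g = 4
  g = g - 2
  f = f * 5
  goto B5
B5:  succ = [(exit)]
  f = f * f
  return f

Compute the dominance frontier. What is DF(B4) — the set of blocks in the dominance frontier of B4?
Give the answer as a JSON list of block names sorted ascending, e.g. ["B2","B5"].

idom tree: B1←B0 B2←B1 B3←B0 B4←B0 B5←B0
Join-block Dom:
  B4: preds {B2,B3}: {B0,B1,B2} ∩ {B0,B3} = {B0}; idom=B0
  B5: preds {B2,B3,B4}: {B0,B1,B2} ∩ {B0,B3} ∩ {B0,B4} = {B0}; idom=B0

DF derivation:
  B4←B2: walk B2→B1 to B0
  B4←B3: walk B3 to B0
  B5←B2: walk B2→B1 to B0
  B5←B3: walk B3 to B0
  B5←B4: walk B4 to B0
  B0: DF=∅
  B1: DF={B4,B5}
  B2: DF={B4,B5}
  B3: DF={B4,B5}
  B4: DF={B5}
  B5: DF=∅

DF(B4) = ["B5"]

Answer: ["B5"]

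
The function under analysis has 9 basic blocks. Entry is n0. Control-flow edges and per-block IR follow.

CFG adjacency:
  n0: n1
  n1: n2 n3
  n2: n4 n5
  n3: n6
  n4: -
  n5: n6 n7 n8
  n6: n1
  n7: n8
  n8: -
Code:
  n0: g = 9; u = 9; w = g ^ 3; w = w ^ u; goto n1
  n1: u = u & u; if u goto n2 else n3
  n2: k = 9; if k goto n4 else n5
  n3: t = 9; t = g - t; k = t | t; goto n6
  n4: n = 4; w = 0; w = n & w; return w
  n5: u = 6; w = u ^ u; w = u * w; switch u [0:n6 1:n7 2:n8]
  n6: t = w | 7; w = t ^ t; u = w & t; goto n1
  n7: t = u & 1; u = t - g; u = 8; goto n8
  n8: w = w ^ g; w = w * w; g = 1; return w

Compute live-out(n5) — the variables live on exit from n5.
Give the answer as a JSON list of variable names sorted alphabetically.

Per-block:
  n0: {g,u,w} / ∅
  n1: {u} / {u}
  n2: {k} / ∅
  n3: {k,t} / {g}
  n4: {n,w} / ∅
  n5: {u,w} / ∅
  n6: {t,u,w} / {w}
  n7: {t,u} / {g,u}
  n8: {g,w} / {g,w}

Backward fixpoint:
  n0 li=∅ lo={g,u,w}
  n1 li={g,u,w} lo={g,w}
  n2 li={g} lo={g}
  n3 li={g,w} lo={g,w}
  n4 li=∅ lo=∅
  n5 li={g} lo={g,u,w}
  n6 li={g,w} lo={g,u,w}
  n7 li={g,u,w} lo={g,w}
  n8 li={g,w} lo=∅

live-out(n5) = ["g", "u", "w"]

Answer: ["g", "u", "w"]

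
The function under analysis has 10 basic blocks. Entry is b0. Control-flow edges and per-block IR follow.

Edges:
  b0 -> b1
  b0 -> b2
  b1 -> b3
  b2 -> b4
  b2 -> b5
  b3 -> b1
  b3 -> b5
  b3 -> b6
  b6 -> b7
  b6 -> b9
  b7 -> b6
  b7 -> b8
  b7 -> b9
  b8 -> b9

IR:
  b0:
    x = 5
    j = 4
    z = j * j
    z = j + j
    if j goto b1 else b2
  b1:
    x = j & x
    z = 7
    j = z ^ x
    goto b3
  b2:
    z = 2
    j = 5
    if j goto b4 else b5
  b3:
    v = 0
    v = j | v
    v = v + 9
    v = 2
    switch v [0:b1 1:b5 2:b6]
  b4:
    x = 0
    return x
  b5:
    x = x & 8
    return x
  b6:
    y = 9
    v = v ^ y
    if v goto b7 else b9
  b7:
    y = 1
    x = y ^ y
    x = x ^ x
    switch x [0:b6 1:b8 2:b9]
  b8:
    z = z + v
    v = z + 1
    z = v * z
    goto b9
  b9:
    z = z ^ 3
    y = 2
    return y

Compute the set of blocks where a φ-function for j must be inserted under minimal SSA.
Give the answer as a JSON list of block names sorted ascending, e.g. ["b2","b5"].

Answer: ["b1", "b5"]

Derivation:
idom tree: b1←b0 b2←b0 b3←b1 b4←b2 b5←b0 b6←b3 b7←b6 b8←b7 b9←b6
Join-block Dom:
  b1: preds {b0,b3}: {b0} ∩ {b0,b1,b3} = {b0}; idom=b0
  b5: preds {b2,b3}: {b0,b2} ∩ {b0,b1,b3} = {b0}; idom=b0
  b6: preds {b3,b7}: {b0,b1,b3} ∩ {b0,b1,b3,b6,b7} = {b0,b1,b3}; idom=b3
  b9: preds {b6,b7,b8}: {b0,b1,b3,b6} ∩ {b0,b1,b3,b6,b7} ∩ {b0,b1,b3,b6,b7,b8} = {b0,b1,b3,b6}; idom=b6

DF walk-up:
  b1←b0: walk · to b0
  b1←b3: walk b3→b1 to b0
  b5←b2: walk b2 to b0
  b5←b3: walk b3→b1 to b0
  b6←b3: walk · to b3
  b6←b7: walk b7→b6 to b3
  b9←b6: walk · to b6
  b9←b7: walk b7 to b6
  b9←b8: walk b8→b7 to b6
  DF(b0)=∅
  DF(b1)={b1,b5}
  DF(b2)={b5}
  DF(b3)={b1,b5}
  DF(b4)=∅
  DF(b5)=∅
  DF(b6)={b6}
  DF(b7)={b6,b9}
  DF(b8)={b9}
  DF(b9)=∅

φ for j: defs {b0,b1,b2}
  DF⁺ = {b1,b5}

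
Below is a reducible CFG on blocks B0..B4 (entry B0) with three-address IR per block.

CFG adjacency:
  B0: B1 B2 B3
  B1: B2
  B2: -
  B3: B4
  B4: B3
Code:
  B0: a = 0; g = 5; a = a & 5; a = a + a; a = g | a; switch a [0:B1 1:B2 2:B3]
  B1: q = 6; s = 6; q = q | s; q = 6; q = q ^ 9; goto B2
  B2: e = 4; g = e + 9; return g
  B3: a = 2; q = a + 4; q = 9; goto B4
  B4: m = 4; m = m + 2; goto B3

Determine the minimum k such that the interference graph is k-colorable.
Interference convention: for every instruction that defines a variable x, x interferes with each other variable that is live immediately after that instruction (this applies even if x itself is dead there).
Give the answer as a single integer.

Block summaries:
  B0 def {a,g} use ∅
  B1 def {q,s} use ∅
  B2 def {e,g} use ∅
  B3 def {a,q} use ∅
  B4 def {m} use ∅

Backward fixpoint:
  live B0: ∅→∅
  live B1: ∅→∅
  live B2: ∅→∅
  live B3: ∅→∅
  live B4: ∅→∅

Interfere edges:
  a↔{g}
  e↔∅
  g↔{a}
  m↔∅
  q↔{s}
  s↔{q}

Registers:
  clique {a,g} ⇒ need ≥ 2
  assign a→R0 e→R0 g→R1 m→R0 q→R0 s→R1 — no edge inside a register ⇒ χ ≤ 2
  χ = 2

Answer: 2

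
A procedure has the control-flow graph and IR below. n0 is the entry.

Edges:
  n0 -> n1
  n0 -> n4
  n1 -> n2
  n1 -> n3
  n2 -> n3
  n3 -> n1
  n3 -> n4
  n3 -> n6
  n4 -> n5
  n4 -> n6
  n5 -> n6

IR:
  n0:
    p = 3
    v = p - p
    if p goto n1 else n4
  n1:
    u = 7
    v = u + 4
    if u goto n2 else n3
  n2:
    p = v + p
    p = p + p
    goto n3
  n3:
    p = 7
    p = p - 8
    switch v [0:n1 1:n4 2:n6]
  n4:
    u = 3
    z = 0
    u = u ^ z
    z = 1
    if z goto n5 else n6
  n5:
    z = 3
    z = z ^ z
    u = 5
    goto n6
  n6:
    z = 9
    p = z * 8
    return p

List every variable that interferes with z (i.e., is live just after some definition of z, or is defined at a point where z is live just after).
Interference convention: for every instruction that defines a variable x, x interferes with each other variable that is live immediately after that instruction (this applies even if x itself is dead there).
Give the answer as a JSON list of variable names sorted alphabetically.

Answer: ["u"]

Working:
def/use:
  n0 def {p,v} use ∅
  n1 def {u,v} use ∅
  n2 def {p} use {p,v}
  n3 def {p} use {v}
  n4 def {u,z} use ∅
  n5 def {u,z} use ∅
  n6 def {p,z} use ∅

Liveness:
  live n0: ∅→{p}
  live n1: {p}→{p,v}
  live n2: {p,v}→{v}
  live n3: {v}→{p}
  live n4: ∅→∅
  live n5: ∅→∅
  live n6: ∅→∅

Interfere edges:
  p↔{u,v}
  u↔{p,v,z}
  v↔{p,u}
  z↔{u}

N(z) = ["u"]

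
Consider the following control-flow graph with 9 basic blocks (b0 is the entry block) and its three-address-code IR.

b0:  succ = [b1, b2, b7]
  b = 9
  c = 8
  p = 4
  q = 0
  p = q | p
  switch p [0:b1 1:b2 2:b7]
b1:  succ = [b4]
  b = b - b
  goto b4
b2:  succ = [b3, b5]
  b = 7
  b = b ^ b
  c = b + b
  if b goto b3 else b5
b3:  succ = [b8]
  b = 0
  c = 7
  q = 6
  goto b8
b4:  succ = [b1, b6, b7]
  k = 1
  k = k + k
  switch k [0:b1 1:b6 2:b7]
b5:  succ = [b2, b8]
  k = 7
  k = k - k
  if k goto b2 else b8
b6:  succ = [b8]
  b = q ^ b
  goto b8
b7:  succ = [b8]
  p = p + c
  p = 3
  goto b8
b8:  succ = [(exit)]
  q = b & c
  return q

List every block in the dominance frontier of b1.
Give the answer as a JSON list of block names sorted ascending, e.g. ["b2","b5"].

Answer: ["b1", "b7", "b8"]

Analysis:
idom tree: b1←b0 b2←b0 b3←b2 b4←b1 b5←b2 b6←b4 b7←b0 b8←b0
Join-block Dom:
  b1: preds {b0,b4}: {b0} ∩ {b0,b1,b4} = {b0}; idom=b0
  b2: preds {b0,b5}: {b0} ∩ {b0,b2,b5} = {b0}; idom=b0
  b7: preds {b0,b4}: {b0} ∩ {b0,b1,b4} = {b0}; idom=b0
  b8: preds {b3,b5,b6,b7}: {b0,b2,b3} ∩ {b0,b2,b5} ∩ {b0,b1,b4,b6} ∩ {b0,b7} = {b0}; idom=b0

Frontier:
  b1←b0: walk · to b0
  b1←b4: walk b4→b1 to b0
  b2←b0: walk · to b0
  b2←b5: walk b5→b2 to b0
  b7←b0: walk · to b0
  b7←b4: walk b4→b1 to b0
  b8←b3: walk b3→b2 to b0
  b8←b5: walk b5→b2 to b0
  b8←b6: walk b6→b4→b1 to b0
  b8←b7: walk b7 to b0
  b0: DF=∅
  b1: DF={b1,b7,b8}
  b2: DF={b2,b8}
  b3: DF={b8}
  b4: DF={b1,b7,b8}
  b5: DF={b2,b8}
  b6: DF={b8}
  b7: DF={b8}
  b8: DF=∅

DF(b1) = ["b1", "b7", "b8"]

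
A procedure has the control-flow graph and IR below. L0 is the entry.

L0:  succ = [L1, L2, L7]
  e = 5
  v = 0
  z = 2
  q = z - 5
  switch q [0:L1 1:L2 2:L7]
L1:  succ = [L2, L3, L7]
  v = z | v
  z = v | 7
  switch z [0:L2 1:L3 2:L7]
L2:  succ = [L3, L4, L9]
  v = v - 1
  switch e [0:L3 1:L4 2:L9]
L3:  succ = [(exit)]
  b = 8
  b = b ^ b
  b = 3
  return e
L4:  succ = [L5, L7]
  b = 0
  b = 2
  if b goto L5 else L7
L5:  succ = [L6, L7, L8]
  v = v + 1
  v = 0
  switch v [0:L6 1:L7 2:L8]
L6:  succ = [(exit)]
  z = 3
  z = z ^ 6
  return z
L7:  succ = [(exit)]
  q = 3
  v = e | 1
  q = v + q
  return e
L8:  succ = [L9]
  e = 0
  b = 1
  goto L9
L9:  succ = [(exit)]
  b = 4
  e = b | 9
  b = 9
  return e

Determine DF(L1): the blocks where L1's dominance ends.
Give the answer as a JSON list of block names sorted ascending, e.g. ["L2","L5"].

idom tree: L1←L0 L2←L0 L3←L0 L4←L2 L5←L4 L6←L5 L7←L0 L8←L5 L9←L2
Dom∩ at merges:
  L2: preds {L0,L1}: {L0} ∩ {L0,L1} = {L0}; idom=L0
  L3: preds {L1,L2}: {L0,L1} ∩ {L0,L2} = {L0}; idom=L0
  L7: preds {L0,L1,L4,L5}: {L0} ∩ {L0,L1} ∩ {L0,L2,L4} ∩ {L0,L2,L4,L5} = {L0}; idom=L0
  L9: preds {L2,L8}: {L0,L2} ∩ {L0,L2,L4,L5,L8} = {L0,L2}; idom=L2

DF walk-up:
  L2←L0: walk · to L0
  L2←L1: walk L1 to L0
  L3←L1: walk L1 to L0
  L3←L2: walk L2 to L0
  L7←L0: walk · to L0
  L7←L1: walk L1 to L0
  L7←L4: walk L4→L2 to L0
  L7←L5: walk L5→L4→L2 to L0
  L9←L2: walk · to L2
  L9←L8: walk L8→L5→L4 to L2
  L0 → ∅
  L1 → {L2,L3,L7}
  L2 → {L3,L7}
  L3 → ∅
  L4 → {L7,L9}
  L5 → {L7,L9}
  L6 → ∅
  L7 → ∅
  L8 → {L9}
  L9 → ∅

DF(L1) = ["L2", "L3", "L7"]

Answer: ["L2", "L3", "L7"]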